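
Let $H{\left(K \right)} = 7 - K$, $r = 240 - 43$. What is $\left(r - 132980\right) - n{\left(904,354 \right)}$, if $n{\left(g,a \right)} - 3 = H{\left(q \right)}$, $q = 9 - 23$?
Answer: $-132807$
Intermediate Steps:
$q = -14$
$r = 197$
$n{\left(g,a \right)} = 24$ ($n{\left(g,a \right)} = 3 + \left(7 - -14\right) = 3 + \left(7 + 14\right) = 3 + 21 = 24$)
$\left(r - 132980\right) - n{\left(904,354 \right)} = \left(197 - 132980\right) - 24 = -132783 - 24 = -132807$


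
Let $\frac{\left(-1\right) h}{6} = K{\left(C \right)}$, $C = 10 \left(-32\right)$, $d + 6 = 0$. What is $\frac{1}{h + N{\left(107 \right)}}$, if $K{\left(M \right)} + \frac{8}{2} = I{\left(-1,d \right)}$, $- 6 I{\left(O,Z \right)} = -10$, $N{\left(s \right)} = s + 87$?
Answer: $\frac{1}{208} \approx 0.0048077$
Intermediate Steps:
$d = -6$ ($d = -6 + 0 = -6$)
$C = -320$
$N{\left(s \right)} = 87 + s$
$I{\left(O,Z \right)} = \frac{5}{3}$ ($I{\left(O,Z \right)} = \left(- \frac{1}{6}\right) \left(-10\right) = \frac{5}{3}$)
$K{\left(M \right)} = - \frac{7}{3}$ ($K{\left(M \right)} = -4 + \frac{5}{3} = - \frac{7}{3}$)
$h = 14$ ($h = \left(-6\right) \left(- \frac{7}{3}\right) = 14$)
$\frac{1}{h + N{\left(107 \right)}} = \frac{1}{14 + \left(87 + 107\right)} = \frac{1}{14 + 194} = \frac{1}{208}$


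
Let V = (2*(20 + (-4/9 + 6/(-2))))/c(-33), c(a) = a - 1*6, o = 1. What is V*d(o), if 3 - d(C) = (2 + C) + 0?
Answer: 0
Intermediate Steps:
c(a) = -6 + a (c(a) = a - 6 = -6 + a)
d(C) = 1 - C (d(C) = 3 - ((2 + C) + 0) = 3 - (2 + C) = 3 + (-2 - C) = 1 - C)
V = -298/351 (V = (2*(20 + (-4/9 + 6/(-2))))/(-6 - 33) = (2*(20 + (-4*⅑ + 6*(-½))))/(-39) = (2*(20 + (-4/9 - 3)))*(-1/39) = (2*(20 - 31/9))*(-1/39) = (2*(149/9))*(-1/39) = (298/9)*(-1/39) = -298/351 ≈ -0.84900)
V*d(o) = -298*(1 - 1*1)/351 = -298*(1 - 1)/351 = -298/351*0 = 0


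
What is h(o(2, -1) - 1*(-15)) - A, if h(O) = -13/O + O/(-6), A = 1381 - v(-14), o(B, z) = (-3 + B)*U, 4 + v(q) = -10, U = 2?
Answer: -8389/6 ≈ -1398.2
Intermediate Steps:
v(q) = -14 (v(q) = -4 - 10 = -14)
o(B, z) = -6 + 2*B (o(B, z) = (-3 + B)*2 = -6 + 2*B)
A = 1395 (A = 1381 - 1*(-14) = 1381 + 14 = 1395)
h(O) = -13/O - O/6 (h(O) = -13/O + O*(-⅙) = -13/O - O/6)
h(o(2, -1) - 1*(-15)) - A = (-13/((-6 + 2*2) - 1*(-15)) - ((-6 + 2*2) - 1*(-15))/6) - 1*1395 = (-13/((-6 + 4) + 15) - ((-6 + 4) + 15)/6) - 1395 = (-13/(-2 + 15) - (-2 + 15)/6) - 1395 = (-13/13 - ⅙*13) - 1395 = (-13*1/13 - 13/6) - 1395 = (-1 - 13/6) - 1395 = -19/6 - 1395 = -8389/6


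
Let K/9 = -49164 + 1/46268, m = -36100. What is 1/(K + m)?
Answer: -46268/22142754359 ≈ -2.0895e-6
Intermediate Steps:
K = -20472479559/46268 (K = 9*(-49164 + 1/46268) = 9*(-2274719951/46268) = -20472479559/46268 ≈ -4.4248e+5)
1/(K + m) = 1/(-20472479559/46268 - 36100) = 1/(-22142754359/46268) = -46268/22142754359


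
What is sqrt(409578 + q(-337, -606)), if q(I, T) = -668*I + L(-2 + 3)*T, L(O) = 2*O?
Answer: sqrt(633482) ≈ 795.92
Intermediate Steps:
q(I, T) = -668*I + 2*T (q(I, T) = -668*I + (2*(-2 + 3))*T = -668*I + (2*1)*T = -668*I + 2*T)
sqrt(409578 + q(-337, -606)) = sqrt(409578 + (-668*(-337) + 2*(-606))) = sqrt(409578 + (225116 - 1212)) = sqrt(409578 + 223904) = sqrt(633482)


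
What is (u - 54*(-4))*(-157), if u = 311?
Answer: -82739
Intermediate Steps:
(u - 54*(-4))*(-157) = (311 - 54*(-4))*(-157) = (311 + 216)*(-157) = 527*(-157) = -82739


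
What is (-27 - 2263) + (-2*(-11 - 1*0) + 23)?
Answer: -2245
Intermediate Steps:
(-27 - 2263) + (-2*(-11 - 1*0) + 23) = -2290 + (-2*(-11 + 0) + 23) = -2290 + (-2*(-11) + 23) = -2290 + (22 + 23) = -2290 + 45 = -2245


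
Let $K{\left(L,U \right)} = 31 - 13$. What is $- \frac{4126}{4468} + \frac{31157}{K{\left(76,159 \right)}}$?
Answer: $\frac{17391901}{10053} \approx 1730.0$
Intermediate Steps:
$K{\left(L,U \right)} = 18$ ($K{\left(L,U \right)} = 31 - 13 = 18$)
$- \frac{4126}{4468} + \frac{31157}{K{\left(76,159 \right)}} = - \frac{4126}{4468} + \frac{31157}{18} = \left(-4126\right) \frac{1}{4468} + 31157 \cdot \frac{1}{18} = - \frac{2063}{2234} + \frac{31157}{18} = \frac{17391901}{10053}$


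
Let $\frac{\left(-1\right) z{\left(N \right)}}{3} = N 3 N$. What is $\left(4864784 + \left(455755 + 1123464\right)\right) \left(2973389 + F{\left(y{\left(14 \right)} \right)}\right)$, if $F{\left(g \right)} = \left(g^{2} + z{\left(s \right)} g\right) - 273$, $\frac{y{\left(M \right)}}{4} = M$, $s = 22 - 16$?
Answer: $19062056826324$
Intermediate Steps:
$s = 6$
$z{\left(N \right)} = - 9 N^{2}$ ($z{\left(N \right)} = - 3 N 3 N = - 3 \cdot 3 N N = - 3 \cdot 3 N^{2} = - 9 N^{2}$)
$y{\left(M \right)} = 4 M$
$F{\left(g \right)} = -273 + g^{2} - 324 g$ ($F{\left(g \right)} = \left(g^{2} + - 9 \cdot 6^{2} g\right) - 273 = \left(g^{2} + \left(-9\right) 36 g\right) - 273 = \left(g^{2} - 324 g\right) - 273 = -273 + g^{2} - 324 g$)
$\left(4864784 + \left(455755 + 1123464\right)\right) \left(2973389 + F{\left(y{\left(14 \right)} \right)}\right) = \left(4864784 + \left(455755 + 1123464\right)\right) \left(2973389 - \left(273 - 3136 + 324 \cdot 4 \cdot 14\right)\right) = \left(4864784 + 1579219\right) \left(2973389 - \left(18417 - 3136\right)\right) = 6444003 \left(2973389 - 15281\right) = 6444003 \cdot 2958108 = 19062056826324$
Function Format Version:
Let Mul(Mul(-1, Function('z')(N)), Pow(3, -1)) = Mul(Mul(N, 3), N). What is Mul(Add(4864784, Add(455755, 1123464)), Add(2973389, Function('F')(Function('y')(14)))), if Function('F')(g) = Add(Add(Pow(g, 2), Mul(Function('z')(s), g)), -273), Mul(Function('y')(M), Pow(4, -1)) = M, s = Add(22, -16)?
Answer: 19062056826324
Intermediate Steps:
s = 6
Function('z')(N) = Mul(-9, Pow(N, 2)) (Function('z')(N) = Mul(-3, Mul(Mul(N, 3), N)) = Mul(-3, Mul(Mul(3, N), N)) = Mul(-3, Mul(3, Pow(N, 2))) = Mul(-9, Pow(N, 2)))
Function('y')(M) = Mul(4, M)
Function('F')(g) = Add(-273, Pow(g, 2), Mul(-324, g)) (Function('F')(g) = Add(Add(Pow(g, 2), Mul(Mul(-9, Pow(6, 2)), g)), -273) = Add(Add(Pow(g, 2), Mul(Mul(-9, 36), g)), -273) = Add(Add(Pow(g, 2), Mul(-324, g)), -273) = Add(-273, Pow(g, 2), Mul(-324, g)))
Mul(Add(4864784, Add(455755, 1123464)), Add(2973389, Function('F')(Function('y')(14)))) = Mul(Add(4864784, Add(455755, 1123464)), Add(2973389, Add(-273, Pow(Mul(4, 14), 2), Mul(-324, Mul(4, 14))))) = Mul(Add(4864784, 1579219), Add(2973389, Add(-273, Pow(56, 2), Mul(-324, 56)))) = Mul(6444003, Add(2973389, Add(-273, 3136, -18144))) = Mul(6444003, Add(2973389, -15281)) = Mul(6444003, 2958108) = 19062056826324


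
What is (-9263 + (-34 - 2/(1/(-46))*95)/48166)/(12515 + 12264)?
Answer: -223076476/596752657 ≈ -0.37382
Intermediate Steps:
(-9263 + (-34 - 2/(1/(-46))*95)/48166)/(12515 + 12264) = (-9263 + (-34 - 2/(-1/46)*95)*(1/48166))/24779 = (-9263 + (-34 - 2*(-46)*95)*(1/48166))*(1/24779) = (-9263 + (-34 + 92*95)*(1/48166))*(1/24779) = (-9263 + (-34 + 8740)*(1/48166))*(1/24779) = (-9263 + 8706*(1/48166))*(1/24779) = (-9263 + 4353/24083)*(1/24779) = -223076476/24083*1/24779 = -223076476/596752657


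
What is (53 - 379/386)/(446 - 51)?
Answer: 20079/152470 ≈ 0.13169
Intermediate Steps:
(53 - 379/386)/(446 - 51) = (53 - 379*1/386)/395 = (53 - 379/386)*(1/395) = (20079/386)*(1/395) = 20079/152470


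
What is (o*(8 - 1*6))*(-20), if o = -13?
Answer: 520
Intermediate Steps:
(o*(8 - 1*6))*(-20) = -13*(8 - 1*6)*(-20) = -13*(8 - 6)*(-20) = -13*2*(-20) = -26*(-20) = 520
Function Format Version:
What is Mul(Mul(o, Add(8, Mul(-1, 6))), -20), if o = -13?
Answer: 520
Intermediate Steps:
Mul(Mul(o, Add(8, Mul(-1, 6))), -20) = Mul(Mul(-13, Add(8, Mul(-1, 6))), -20) = Mul(Mul(-13, Add(8, -6)), -20) = Mul(Mul(-13, 2), -20) = Mul(-26, -20) = 520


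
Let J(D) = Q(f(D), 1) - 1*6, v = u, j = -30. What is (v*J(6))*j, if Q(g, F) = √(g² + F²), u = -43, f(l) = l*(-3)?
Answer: -7740 + 6450*√13 ≈ 15516.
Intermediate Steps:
f(l) = -3*l
Q(g, F) = √(F² + g²)
v = -43
J(D) = -6 + √(1 + 9*D²) (J(D) = √(1² + (-3*D)²) - 1*6 = √(1 + 9*D²) - 6 = -6 + √(1 + 9*D²))
(v*J(6))*j = -43*(-6 + √(1 + 9*6²))*(-30) = -43*(-6 + √(1 + 9*36))*(-30) = -43*(-6 + √(1 + 324))*(-30) = -43*(-6 + √325)*(-30) = -43*(-6 + 5*√13)*(-30) = (258 - 215*√13)*(-30) = -7740 + 6450*√13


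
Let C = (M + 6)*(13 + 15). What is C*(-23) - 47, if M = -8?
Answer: 1241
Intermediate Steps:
C = -56 (C = (-8 + 6)*(13 + 15) = -2*28 = -56)
C*(-23) - 47 = -56*(-23) - 47 = 1288 - 47 = 1241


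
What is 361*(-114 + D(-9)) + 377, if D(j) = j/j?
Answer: -40416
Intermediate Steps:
D(j) = 1
361*(-114 + D(-9)) + 377 = 361*(-114 + 1) + 377 = 361*(-113) + 377 = -40793 + 377 = -40416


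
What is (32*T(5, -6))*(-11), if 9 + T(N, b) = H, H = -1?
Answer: 3520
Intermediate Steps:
T(N, b) = -10 (T(N, b) = -9 - 1 = -10)
(32*T(5, -6))*(-11) = (32*(-10))*(-11) = -320*(-11) = 3520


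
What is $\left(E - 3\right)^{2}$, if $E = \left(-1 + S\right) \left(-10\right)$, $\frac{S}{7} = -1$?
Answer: $5929$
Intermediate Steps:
$S = -7$ ($S = 7 \left(-1\right) = -7$)
$E = 80$ ($E = \left(-1 - 7\right) \left(-10\right) = \left(-8\right) \left(-10\right) = 80$)
$\left(E - 3\right)^{2} = \left(80 - 3\right)^{2} = 77^{2} = 5929$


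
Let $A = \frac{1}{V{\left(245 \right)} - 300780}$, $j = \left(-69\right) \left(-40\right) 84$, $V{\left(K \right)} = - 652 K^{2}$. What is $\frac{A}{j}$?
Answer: $- \frac{1}{9143092627200} \approx -1.0937 \cdot 10^{-13}$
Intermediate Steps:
$j = 231840$ ($j = 2760 \cdot 84 = 231840$)
$A = - \frac{1}{39437080}$ ($A = \frac{1}{- 652 \cdot 245^{2} - 300780} = \frac{1}{\left(-652\right) 60025 - 300780} = \frac{1}{-39136300 - 300780} = \frac{1}{-39437080} = - \frac{1}{39437080} \approx -2.5357 \cdot 10^{-8}$)
$\frac{A}{j} = - \frac{1}{39437080 \cdot 231840} = \left(- \frac{1}{39437080}\right) \frac{1}{231840} = - \frac{1}{9143092627200}$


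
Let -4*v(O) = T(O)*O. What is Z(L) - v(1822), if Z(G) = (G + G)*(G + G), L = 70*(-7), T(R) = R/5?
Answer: 5631921/5 ≈ 1.1264e+6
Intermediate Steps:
T(R) = R/5 (T(R) = R*(⅕) = R/5)
v(O) = -O²/20 (v(O) = -O/5*O/4 = -O²/20)
L = -490
Z(G) = 4*G² (Z(G) = (2*G)*(2*G) = 4*G²)
Z(L) - v(1822) = 4*(-490)² - (-1)*1822²/20 = 4*240100 - (-1)*3319684/20 = 960400 - 1*(-829921/5) = 960400 + 829921/5 = 5631921/5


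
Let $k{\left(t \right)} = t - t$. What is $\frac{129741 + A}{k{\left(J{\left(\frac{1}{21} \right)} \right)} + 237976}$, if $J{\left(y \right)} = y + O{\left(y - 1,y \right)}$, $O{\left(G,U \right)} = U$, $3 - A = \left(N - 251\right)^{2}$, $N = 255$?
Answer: $\frac{16216}{29747} \approx 0.54513$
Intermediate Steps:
$A = -13$ ($A = 3 - \left(255 - 251\right)^{2} = 3 - 4^{2} = 3 - 16 = -13$)
$J{\left(y \right)} = 2 y$ ($J{\left(y \right)} = y + y = 2 y$)
$k{\left(t \right)} = 0$
$\frac{129741 + A}{k{\left(J{\left(\frac{1}{21} \right)} \right)} + 237976} = \frac{129741 - 13}{0 + 237976} = \frac{129728}{237976} = 129728 \cdot \frac{1}{237976} = \frac{16216}{29747}$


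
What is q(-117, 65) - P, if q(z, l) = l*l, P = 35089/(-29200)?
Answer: 123405089/29200 ≈ 4226.2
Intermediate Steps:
P = -35089/29200 (P = 35089*(-1/29200) = -35089/29200 ≈ -1.2017)
q(z, l) = l²
q(-117, 65) - P = 65² - 1*(-35089/29200) = 4225 + 35089/29200 = 123405089/29200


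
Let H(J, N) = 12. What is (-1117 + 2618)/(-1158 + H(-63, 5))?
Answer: -1501/1146 ≈ -1.3098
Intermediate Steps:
(-1117 + 2618)/(-1158 + H(-63, 5)) = (-1117 + 2618)/(-1158 + 12) = 1501/(-1146) = 1501*(-1/1146) = -1501/1146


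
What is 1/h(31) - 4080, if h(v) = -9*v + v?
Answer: -1011841/248 ≈ -4080.0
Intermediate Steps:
h(v) = -8*v
1/h(31) - 4080 = 1/(-8*31) - 4080 = 1/(-248) - 4080 = -1/248 - 4080 = -1011841/248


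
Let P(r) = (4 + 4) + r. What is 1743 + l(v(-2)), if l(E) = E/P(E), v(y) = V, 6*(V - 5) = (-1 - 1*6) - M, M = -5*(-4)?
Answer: 29632/17 ≈ 1743.1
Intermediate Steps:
M = 20
V = 1/2 (V = 5 + ((-1 - 1*6) - 1*20)/6 = 5 + ((-1 - 6) - 20)/6 = 5 + (-7 - 20)/6 = 5 + (1/6)*(-27) = 5 - 9/2 = 1/2 ≈ 0.50000)
P(r) = 8 + r
v(y) = 1/2
l(E) = E/(8 + E)
1743 + l(v(-2)) = 1743 + 1/(2*(8 + 1/2)) = 1743 + 1/(2*(17/2)) = 1743 + (1/2)*(2/17) = 1743 + 1/17 = 29632/17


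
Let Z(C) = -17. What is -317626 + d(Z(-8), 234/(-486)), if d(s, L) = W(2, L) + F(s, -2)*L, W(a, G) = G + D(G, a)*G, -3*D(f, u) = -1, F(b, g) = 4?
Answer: -25727914/81 ≈ -3.1763e+5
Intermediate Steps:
D(f, u) = ⅓ (D(f, u) = -⅓*(-1) = ⅓)
W(a, G) = 4*G/3 (W(a, G) = G + G/3 = 4*G/3)
d(s, L) = 16*L/3 (d(s, L) = 4*L/3 + 4*L = 16*L/3)
-317626 + d(Z(-8), 234/(-486)) = -317626 + 16*(234/(-486))/3 = -317626 + 16*(234*(-1/486))/3 = -317626 + (16/3)*(-13/27) = -317626 - 208/81 = -25727914/81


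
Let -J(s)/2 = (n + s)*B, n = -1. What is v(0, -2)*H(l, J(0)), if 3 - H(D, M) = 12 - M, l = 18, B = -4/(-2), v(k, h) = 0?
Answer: 0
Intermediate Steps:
B = 2 (B = -4*(-½) = 2)
J(s) = 4 - 4*s (J(s) = -2*(-1 + s)*2 = -2*(-2 + 2*s) = 4 - 4*s)
H(D, M) = -9 + M (H(D, M) = 3 - (12 - M) = 3 + (-12 + M) = -9 + M)
v(0, -2)*H(l, J(0)) = 0*(-9 + (4 - 4*0)) = 0*(-9 + (4 + 0)) = 0*(-9 + 4) = 0*(-5) = 0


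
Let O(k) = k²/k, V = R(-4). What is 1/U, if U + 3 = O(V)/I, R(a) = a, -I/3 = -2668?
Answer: -2001/6004 ≈ -0.33328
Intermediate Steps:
I = 8004 (I = -3*(-2668) = 8004)
V = -4
O(k) = k
U = -6004/2001 (U = -3 - 4/8004 = -3 - 4*1/8004 = -3 - 1/2001 = -6004/2001 ≈ -3.0005)
1/U = 1/(-6004/2001) = -2001/6004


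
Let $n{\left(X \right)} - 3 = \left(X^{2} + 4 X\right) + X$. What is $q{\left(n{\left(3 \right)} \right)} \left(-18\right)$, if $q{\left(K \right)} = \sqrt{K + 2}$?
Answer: $- 18 \sqrt{29} \approx -96.933$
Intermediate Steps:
$n{\left(X \right)} = 3 + X^{2} + 5 X$ ($n{\left(X \right)} = 3 + \left(\left(X^{2} + 4 X\right) + X\right) = 3 + \left(X^{2} + 5 X\right) = 3 + X^{2} + 5 X$)
$q{\left(K \right)} = \sqrt{2 + K}$
$q{\left(n{\left(3 \right)} \right)} \left(-18\right) = \sqrt{2 + \left(3 + 3^{2} + 5 \cdot 3\right)} \left(-18\right) = \sqrt{2 + \left(3 + 9 + 15\right)} \left(-18\right) = \sqrt{2 + 27} \left(-18\right) = \sqrt{29} \left(-18\right) = - 18 \sqrt{29}$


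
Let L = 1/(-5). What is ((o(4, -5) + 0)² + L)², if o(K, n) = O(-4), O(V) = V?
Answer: 6241/25 ≈ 249.64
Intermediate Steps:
o(K, n) = -4
L = -⅕ ≈ -0.20000
((o(4, -5) + 0)² + L)² = ((-4 + 0)² - ⅕)² = ((-4)² - ⅕)² = (16 - ⅕)² = (79/5)² = 6241/25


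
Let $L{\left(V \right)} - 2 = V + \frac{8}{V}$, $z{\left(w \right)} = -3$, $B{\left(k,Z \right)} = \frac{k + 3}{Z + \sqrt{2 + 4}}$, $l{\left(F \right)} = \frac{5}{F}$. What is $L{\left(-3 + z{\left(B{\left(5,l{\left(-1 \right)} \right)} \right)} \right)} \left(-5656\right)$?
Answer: $\frac{90496}{3} \approx 30165.0$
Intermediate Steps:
$B{\left(k,Z \right)} = \frac{3 + k}{Z + \sqrt{6}}$
$L{\left(V \right)} = 2 + V + \frac{8}{V}$ ($L{\left(V \right)} = 2 + \left(V + \frac{8}{V}\right) = 2 + V + \frac{8}{V}$)
$L{\left(-3 + z{\left(B{\left(5,l{\left(-1 \right)} \right)} \right)} \right)} \left(-5656\right) = \left(2 - 6 + \frac{8}{-3 - 3}\right) \left(-5656\right) = \left(2 - 6 + \frac{8}{-6}\right) \left(-5656\right) = \left(2 - 6 + 8 \left(- \frac{1}{6}\right)\right) \left(-5656\right) = \left(2 - 6 - \frac{4}{3}\right) \left(-5656\right) = \left(- \frac{16}{3}\right) \left(-5656\right) = \frac{90496}{3}$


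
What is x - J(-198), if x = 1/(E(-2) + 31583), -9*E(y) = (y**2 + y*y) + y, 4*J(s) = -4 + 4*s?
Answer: 18854656/94747 ≈ 199.00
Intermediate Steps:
J(s) = -1 + s (J(s) = (-4 + 4*s)/4 = -1 + s)
E(y) = -2*y**2/9 - y/9 (E(y) = -((y**2 + y*y) + y)/9 = -((y**2 + y**2) + y)/9 = -(2*y**2 + y)/9 = -(y + 2*y**2)/9 = -2*y**2/9 - y/9)
x = 3/94747 (x = 1/(-1/9*(-2)*(1 + 2*(-2)) + 31583) = 1/(-1/9*(-2)*(1 - 4) + 31583) = 1/(-1/9*(-2)*(-3) + 31583) = 1/(-2/3 + 31583) = 1/(94747/3) = 3/94747 ≈ 3.1663e-5)
x - J(-198) = 3/94747 - (-1 - 198) = 3/94747 - 1*(-199) = 3/94747 + 199 = 18854656/94747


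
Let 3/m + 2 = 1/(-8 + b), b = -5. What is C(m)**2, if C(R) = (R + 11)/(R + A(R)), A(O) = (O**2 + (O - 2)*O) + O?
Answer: 149769/28561 ≈ 5.2438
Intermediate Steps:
m = -13/9 (m = 3/(-2 + 1/(-8 - 5)) = 3/(-2 + 1/(-13)) = 3/(-2 - 1/13) = 3/(-27/13) = 3*(-13/27) = -13/9 ≈ -1.4444)
A(O) = O + O**2 + O*(-2 + O) (A(O) = (O**2 + (-2 + O)*O) + O = (O**2 + O*(-2 + O)) + O = O + O**2 + O*(-2 + O))
C(R) = (11 + R)/(R + R*(-1 + 2*R)) (C(R) = (R + 11)/(R + R*(-1 + 2*R)) = (11 + R)/(R + R*(-1 + 2*R)))
C(m)**2 = ((11 - 13/9)/(2*(-13/9)**2))**2 = ((1/2)*(81/169)*(86/9))**2 = (387/169)**2 = 149769/28561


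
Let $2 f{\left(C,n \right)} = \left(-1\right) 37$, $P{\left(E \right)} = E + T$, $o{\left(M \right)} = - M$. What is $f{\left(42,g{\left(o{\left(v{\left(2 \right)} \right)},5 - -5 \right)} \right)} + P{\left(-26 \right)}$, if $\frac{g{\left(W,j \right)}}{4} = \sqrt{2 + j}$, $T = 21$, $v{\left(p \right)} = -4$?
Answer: $- \frac{47}{2} \approx -23.5$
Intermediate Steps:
$g{\left(W,j \right)} = 4 \sqrt{2 + j}$
$P{\left(E \right)} = 21 + E$ ($P{\left(E \right)} = E + 21 = 21 + E$)
$f{\left(C,n \right)} = - \frac{37}{2}$ ($f{\left(C,n \right)} = \frac{\left(-1\right) 37}{2} = \frac{1}{2} \left(-37\right) = - \frac{37}{2}$)
$f{\left(42,g{\left(o{\left(v{\left(2 \right)} \right)},5 - -5 \right)} \right)} + P{\left(-26 \right)} = - \frac{37}{2} + \left(21 - 26\right) = - \frac{37}{2} - 5 = - \frac{47}{2}$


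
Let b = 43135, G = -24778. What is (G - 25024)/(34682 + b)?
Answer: -49802/77817 ≈ -0.63999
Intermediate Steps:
(G - 25024)/(34682 + b) = (-24778 - 25024)/(34682 + 43135) = -49802/77817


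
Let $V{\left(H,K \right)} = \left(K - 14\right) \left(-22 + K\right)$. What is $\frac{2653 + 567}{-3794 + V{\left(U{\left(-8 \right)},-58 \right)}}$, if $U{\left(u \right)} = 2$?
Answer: $\frac{1610}{983} \approx 1.6378$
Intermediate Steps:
$V{\left(H,K \right)} = \left(-22 + K\right) \left(-14 + K\right)$ ($V{\left(H,K \right)} = \left(-14 + K\right) \left(-22 + K\right) = \left(-22 + K\right) \left(-14 + K\right)$)
$\frac{2653 + 567}{-3794 + V{\left(U{\left(-8 \right)},-58 \right)}} = \frac{2653 + 567}{-3794 + \left(308 + \left(-58\right)^{2} - -2088\right)} = \frac{3220}{-3794 + \left(308 + 3364 + 2088\right)} = \frac{3220}{-3794 + 5760} = \frac{3220}{1966} = 3220 \cdot \frac{1}{1966} = \frac{1610}{983}$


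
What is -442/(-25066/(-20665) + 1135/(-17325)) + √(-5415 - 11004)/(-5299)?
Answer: -6329813490/16432547 - I*√16419/5299 ≈ -385.2 - 0.024181*I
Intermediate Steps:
-442/(-25066/(-20665) + 1135/(-17325)) + √(-5415 - 11004)/(-5299) = -442/(-25066*(-1/20665) + 1135*(-1/17325)) + √(-16419)*(-1/5299) = -442/(25066/20665 - 227/3465) + (I*√16419)*(-1/5299) = -442/16432547/14320845 - I*√16419/5299 = -442*14320845/16432547 - I*√16419/5299 = -6329813490/16432547 - I*√16419/5299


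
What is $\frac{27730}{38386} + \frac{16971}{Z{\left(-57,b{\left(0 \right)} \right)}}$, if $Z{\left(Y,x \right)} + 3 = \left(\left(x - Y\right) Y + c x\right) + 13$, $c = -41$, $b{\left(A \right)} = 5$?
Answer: $- \frac{91340606}{23856899} \approx -3.8287$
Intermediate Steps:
$Z{\left(Y,x \right)} = 10 - 41 x + Y \left(x - Y\right)$ ($Z{\left(Y,x \right)} = -3 + \left(\left(\left(x - Y\right) Y - 41 x\right) + 13\right) = -3 + \left(\left(Y \left(x - Y\right) - 41 x\right) + 13\right) = -3 + \left(\left(- 41 x + Y \left(x - Y\right)\right) + 13\right) = -3 + \left(13 - 41 x + Y \left(x - Y\right)\right) = 10 - 41 x + Y \left(x - Y\right)$)
$\frac{27730}{38386} + \frac{16971}{Z{\left(-57,b{\left(0 \right)} \right)}} = \frac{27730}{38386} + \frac{16971}{10 - \left(-57\right)^{2} - 205 - 285} = 27730 \cdot \frac{1}{38386} + \frac{16971}{10 - 3249 - 205 - 285} = \frac{13865}{19193} + \frac{16971}{10 - 3249 - 205 - 285} = \frac{13865}{19193} + \frac{16971}{-3729} = \frac{13865}{19193} + 16971 \left(- \frac{1}{3729}\right) = \frac{13865}{19193} - \frac{5657}{1243} = - \frac{91340606}{23856899}$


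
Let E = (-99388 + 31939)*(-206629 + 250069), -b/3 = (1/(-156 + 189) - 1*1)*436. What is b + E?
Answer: -32229816208/11 ≈ -2.9300e+9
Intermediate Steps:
b = 13952/11 (b = -3*(1/(-156 + 189) - 1*1)*436 = -3*(1/33 - 1)*436 = -(-32)*436/11 = -3*(-13952/33) = 13952/11 ≈ 1268.4)
E = -2929984560 (E = -67449*43440 = -2929984560)
b + E = 13952/11 - 2929984560 = -32229816208/11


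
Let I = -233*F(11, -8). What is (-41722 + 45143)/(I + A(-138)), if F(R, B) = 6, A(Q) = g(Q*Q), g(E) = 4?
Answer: -3421/1394 ≈ -2.4541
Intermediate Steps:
A(Q) = 4
I = -1398 (I = -233*6 = -1398)
(-41722 + 45143)/(I + A(-138)) = (-41722 + 45143)/(-1398 + 4) = 3421/(-1394) = 3421*(-1/1394) = -3421/1394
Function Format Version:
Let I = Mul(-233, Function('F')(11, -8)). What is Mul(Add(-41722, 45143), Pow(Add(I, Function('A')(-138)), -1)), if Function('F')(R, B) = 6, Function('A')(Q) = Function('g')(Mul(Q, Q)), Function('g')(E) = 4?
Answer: Rational(-3421, 1394) ≈ -2.4541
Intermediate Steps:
Function('A')(Q) = 4
I = -1398 (I = Mul(-233, 6) = -1398)
Mul(Add(-41722, 45143), Pow(Add(I, Function('A')(-138)), -1)) = Mul(Add(-41722, 45143), Pow(Add(-1398, 4), -1)) = Mul(3421, Pow(-1394, -1)) = Mul(3421, Rational(-1, 1394)) = Rational(-3421, 1394)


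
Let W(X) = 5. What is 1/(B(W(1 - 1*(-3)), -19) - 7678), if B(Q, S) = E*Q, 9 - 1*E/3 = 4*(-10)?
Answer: -1/6943 ≈ -0.00014403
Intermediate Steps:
E = 147 (E = 27 - 12*(-10) = 27 - 3*(-40) = 27 + 120 = 147)
B(Q, S) = 147*Q
1/(B(W(1 - 1*(-3)), -19) - 7678) = 1/(147*5 - 7678) = 1/(735 - 7678) = 1/(-6943) = -1/6943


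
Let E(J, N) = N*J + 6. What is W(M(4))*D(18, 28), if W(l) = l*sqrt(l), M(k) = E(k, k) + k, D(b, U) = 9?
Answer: 234*sqrt(26) ≈ 1193.2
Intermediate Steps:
E(J, N) = 6 + J*N (E(J, N) = J*N + 6 = 6 + J*N)
M(k) = 6 + k + k**2 (M(k) = (6 + k*k) + k = (6 + k**2) + k = 6 + k + k**2)
W(l) = l**(3/2)
W(M(4))*D(18, 28) = (6 + 4 + 4**2)**(3/2)*9 = (6 + 4 + 16)**(3/2)*9 = 26**(3/2)*9 = (26*sqrt(26))*9 = 234*sqrt(26)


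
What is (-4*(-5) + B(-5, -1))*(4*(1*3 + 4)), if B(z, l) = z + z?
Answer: 280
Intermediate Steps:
B(z, l) = 2*z
(-4*(-5) + B(-5, -1))*(4*(1*3 + 4)) = (-4*(-5) + 2*(-5))*(4*(1*3 + 4)) = (20 - 10)*(4*(3 + 4)) = 10*(4*7) = 10*28 = 280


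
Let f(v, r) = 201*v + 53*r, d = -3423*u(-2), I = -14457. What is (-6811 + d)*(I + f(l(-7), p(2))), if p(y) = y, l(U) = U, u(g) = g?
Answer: -551530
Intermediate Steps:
d = 6846 (d = -3423*(-2) = 6846)
f(v, r) = 53*r + 201*v
(-6811 + d)*(I + f(l(-7), p(2))) = (-6811 + 6846)*(-14457 + (53*2 + 201*(-7))) = 35*(-14457 + (106 - 1407)) = 35*(-14457 - 1301) = 35*(-15758) = -551530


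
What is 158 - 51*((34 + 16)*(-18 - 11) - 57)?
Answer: 77015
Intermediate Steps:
158 - 51*((34 + 16)*(-18 - 11) - 57) = 158 - 51*(50*(-29) - 57) = 158 - 51*(-1450 - 57) = 158 - 51*(-1507) = 158 + 76857 = 77015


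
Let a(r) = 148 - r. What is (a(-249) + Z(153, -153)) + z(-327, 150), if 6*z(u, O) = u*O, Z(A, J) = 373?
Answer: -7405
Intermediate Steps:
z(u, O) = O*u/6 (z(u, O) = (u*O)/6 = (O*u)/6 = O*u/6)
(a(-249) + Z(153, -153)) + z(-327, 150) = ((148 - 1*(-249)) + 373) + (⅙)*150*(-327) = ((148 + 249) + 373) - 8175 = (397 + 373) - 8175 = 770 - 8175 = -7405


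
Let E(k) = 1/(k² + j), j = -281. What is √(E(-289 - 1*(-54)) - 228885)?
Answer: I*√43185494445526/13736 ≈ 478.42*I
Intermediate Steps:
E(k) = 1/(-281 + k²) (E(k) = 1/(k² - 281) = 1/(-281 + k²))
√(E(-289 - 1*(-54)) - 228885) = √(1/(-281 + (-289 - 1*(-54))²) - 228885) = √(1/(-281 + (-289 + 54)²) - 228885) = √(1/(-281 + (-235)²) - 228885) = √(1/(-281 + 55225) - 228885) = √(1/54944 - 228885) = √(-12575857439/54944) = I*√43185494445526/13736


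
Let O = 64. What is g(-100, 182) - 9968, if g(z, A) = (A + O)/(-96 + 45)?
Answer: -169538/17 ≈ -9972.8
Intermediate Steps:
g(z, A) = -64/51 - A/51 (g(z, A) = (A + 64)/(-96 + 45) = (64 + A)/(-51) = (64 + A)*(-1/51) = -64/51 - A/51)
g(-100, 182) - 9968 = (-64/51 - 1/51*182) - 9968 = (-64/51 - 182/51) - 9968 = -82/17 - 9968 = -169538/17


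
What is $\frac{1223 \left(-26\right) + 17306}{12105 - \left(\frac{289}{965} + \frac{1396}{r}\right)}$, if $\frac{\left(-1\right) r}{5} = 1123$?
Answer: $- \frac{3926226985}{3279518214} \approx -1.1972$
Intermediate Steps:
$r = -5615$ ($r = \left(-5\right) 1123 = -5615$)
$\frac{1223 \left(-26\right) + 17306}{12105 - \left(\frac{289}{965} + \frac{1396}{r}\right)} = \frac{1223 \left(-26\right) + 17306}{12105 - \left(- \frac{1396}{5615} + \frac{289}{965}\right)} = \frac{-31798 + 17306}{12105 - \frac{55119}{1083695}} = - \frac{14492}{12105 + \left(- \frac{289}{965} + \frac{1396}{5615}\right)} = - \frac{14492}{12105 - \frac{55119}{1083695}} = - \frac{14492}{\frac{13118072856}{1083695}} = \left(-14492\right) \frac{1083695}{13118072856} = - \frac{3926226985}{3279518214}$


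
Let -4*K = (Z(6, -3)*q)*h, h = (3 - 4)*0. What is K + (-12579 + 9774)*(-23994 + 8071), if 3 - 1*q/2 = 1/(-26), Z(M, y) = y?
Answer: 44664015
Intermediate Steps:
h = 0 (h = -1*0 = 0)
q = 79/13 (q = 6 - 2/(-26) = 6 - 2*(-1/26) = 6 + 1/13 = 79/13 ≈ 6.0769)
K = 0 (K = -(-3*79/13)*0/4 = -(-237)*0/52 = -1/4*0 = 0)
K + (-12579 + 9774)*(-23994 + 8071) = 0 + (-12579 + 9774)*(-23994 + 8071) = 0 - 2805*(-15923) = 0 + 44664015 = 44664015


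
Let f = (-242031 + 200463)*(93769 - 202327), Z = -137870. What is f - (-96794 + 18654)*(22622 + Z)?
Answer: -4492939776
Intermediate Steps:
f = 4512538944 (f = -41568*(-108558) = 4512538944)
f - (-96794 + 18654)*(22622 + Z) = 4512538944 - (-96794 + 18654)*(22622 - 137870) = 4512538944 - (-78140)*(-115248) = 4512538944 - 1*9005478720 = 4512538944 - 9005478720 = -4492939776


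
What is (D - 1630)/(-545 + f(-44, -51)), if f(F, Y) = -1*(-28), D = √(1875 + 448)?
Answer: 1630/517 - √2323/517 ≈ 3.0596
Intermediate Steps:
D = √2323 ≈ 48.198
f(F, Y) = 28
(D - 1630)/(-545 + f(-44, -51)) = (√2323 - 1630)/(-545 + 28) = (-1630 + √2323)/(-517) = (-1630 + √2323)*(-1/517) = 1630/517 - √2323/517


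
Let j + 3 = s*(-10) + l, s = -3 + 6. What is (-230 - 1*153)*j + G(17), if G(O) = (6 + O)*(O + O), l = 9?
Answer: 9974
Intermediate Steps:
s = 3
G(O) = 2*O*(6 + O) (G(O) = (6 + O)*(2*O) = 2*O*(6 + O))
j = -24 (j = -3 + (3*(-10) + 9) = -3 + (-30 + 9) = -3 - 21 = -24)
(-230 - 1*153)*j + G(17) = (-230 - 1*153)*(-24) + 2*17*(6 + 17) = (-230 - 153)*(-24) + 2*17*23 = -383*(-24) + 782 = 9192 + 782 = 9974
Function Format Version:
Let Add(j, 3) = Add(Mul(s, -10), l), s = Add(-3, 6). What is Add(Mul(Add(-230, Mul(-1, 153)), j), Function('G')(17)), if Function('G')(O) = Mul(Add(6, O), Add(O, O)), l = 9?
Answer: 9974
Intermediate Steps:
s = 3
Function('G')(O) = Mul(2, O, Add(6, O)) (Function('G')(O) = Mul(Add(6, O), Mul(2, O)) = Mul(2, O, Add(6, O)))
j = -24 (j = Add(-3, Add(Mul(3, -10), 9)) = Add(-3, Add(-30, 9)) = Add(-3, -21) = -24)
Add(Mul(Add(-230, Mul(-1, 153)), j), Function('G')(17)) = Add(Mul(Add(-230, Mul(-1, 153)), -24), Mul(2, 17, Add(6, 17))) = Add(Mul(Add(-230, -153), -24), Mul(2, 17, 23)) = Add(Mul(-383, -24), 782) = Add(9192, 782) = 9974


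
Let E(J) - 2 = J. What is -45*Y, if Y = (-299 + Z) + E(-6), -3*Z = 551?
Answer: 21900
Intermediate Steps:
Z = -551/3 (Z = -⅓*551 = -551/3 ≈ -183.67)
E(J) = 2 + J
Y = -1460/3 (Y = (-299 - 551/3) + (2 - 6) = -1448/3 - 4 = -1460/3 ≈ -486.67)
-45*Y = -45*(-1460/3) = 21900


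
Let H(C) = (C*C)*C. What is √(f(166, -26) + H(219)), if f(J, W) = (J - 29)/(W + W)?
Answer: √7100336503/26 ≈ 3240.9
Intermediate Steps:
H(C) = C³ (H(C) = C²*C = C³)
f(J, W) = (-29 + J)/(2*W) (f(J, W) = (-29 + J)/((2*W)) = (-29 + J)*(1/(2*W)) = (-29 + J)/(2*W))
√(f(166, -26) + H(219)) = √((½)*(-29 + 166)/(-26) + 219³) = √((½)*(-1/26)*137 + 10503459) = √(-137/52 + 10503459) = √(546179731/52) = √7100336503/26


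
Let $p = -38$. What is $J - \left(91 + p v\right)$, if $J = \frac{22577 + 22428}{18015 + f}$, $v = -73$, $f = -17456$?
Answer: $- \frac{1556530}{559} \approx -2784.5$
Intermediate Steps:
$J = \frac{45005}{559}$ ($J = \frac{22577 + 22428}{18015 - 17456} = \frac{45005}{559} \approx 80.51$)
$J - \left(91 + p v\right) = \frac{45005}{559} - \left(91 - -2774\right) = \frac{45005}{559} - \left(91 + 2774\right) = \frac{45005}{559} - 2865 = - \frac{1556530}{559}$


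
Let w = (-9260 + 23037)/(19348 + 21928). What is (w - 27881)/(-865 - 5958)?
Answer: 1150802379/281626148 ≈ 4.0863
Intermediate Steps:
w = 13777/41276 ≈ 0.33378
(w - 27881)/(-865 - 5958) = (13777/41276 - 27881)/(-865 - 5958) = -1150802379/41276/(-6823) = -1150802379/41276*(-1/6823) = 1150802379/281626148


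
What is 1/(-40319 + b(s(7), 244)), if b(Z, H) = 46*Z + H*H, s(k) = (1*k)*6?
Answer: 1/21149 ≈ 4.7284e-5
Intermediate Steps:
s(k) = 6*k (s(k) = k*6 = 6*k)
b(Z, H) = H² + 46*Z (b(Z, H) = 46*Z + H² = H² + 46*Z)
1/(-40319 + b(s(7), 244)) = 1/(-40319 + (244² + 46*(6*7))) = 1/(-40319 + (59536 + 46*42)) = 1/(-40319 + (59536 + 1932)) = 1/(-40319 + 61468) = 1/21149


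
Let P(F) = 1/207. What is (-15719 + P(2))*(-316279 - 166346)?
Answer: 174486741000/23 ≈ 7.5864e+9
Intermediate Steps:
P(F) = 1/207
(-15719 + P(2))*(-316279 - 166346) = (-15719 + 1/207)*(-316279 - 166346) = -3253832/207*(-482625) = 174486741000/23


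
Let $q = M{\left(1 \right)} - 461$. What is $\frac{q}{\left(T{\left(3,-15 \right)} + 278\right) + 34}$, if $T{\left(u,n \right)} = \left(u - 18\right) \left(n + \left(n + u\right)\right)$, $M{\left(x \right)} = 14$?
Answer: $- \frac{149}{239} \approx -0.62343$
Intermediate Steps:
$T{\left(u,n \right)} = \left(-18 + u\right) \left(u + 2 n\right)$
$q = -447$ ($q = 14 - 461 = -447$)
$\frac{q}{\left(T{\left(3,-15 \right)} + 278\right) + 34} = - \frac{447}{\left(\left(3^{2} - -540 - 54 + 2 \left(-15\right) 3\right) + 278\right) + 34} = - \frac{447}{\left(\left(9 + 540 - 54 - 90\right) + 278\right) + 34} = - \frac{447}{\left(405 + 278\right) + 34} = - \frac{447}{683 + 34} = - \frac{447}{717} = \left(-447\right) \frac{1}{717} = - \frac{149}{239}$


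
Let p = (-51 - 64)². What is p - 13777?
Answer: -552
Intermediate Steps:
p = 13225 (p = (-115)² = 13225)
p - 13777 = 13225 - 13777 = -552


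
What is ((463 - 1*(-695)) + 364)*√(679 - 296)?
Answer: 1522*√383 ≈ 29786.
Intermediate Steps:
((463 - 1*(-695)) + 364)*√(679 - 296) = ((463 + 695) + 364)*√383 = (1158 + 364)*√383 = 1522*√383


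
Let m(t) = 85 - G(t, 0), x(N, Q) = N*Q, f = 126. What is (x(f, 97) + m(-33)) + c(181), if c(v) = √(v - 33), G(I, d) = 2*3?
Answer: 12301 + 2*√37 ≈ 12313.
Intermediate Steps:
G(I, d) = 6
c(v) = √(-33 + v)
m(t) = 79 (m(t) = 85 - 1*6 = 85 - 6 = 79)
(x(f, 97) + m(-33)) + c(181) = (126*97 + 79) + √(-33 + 181) = (12222 + 79) + √148 = 12301 + 2*√37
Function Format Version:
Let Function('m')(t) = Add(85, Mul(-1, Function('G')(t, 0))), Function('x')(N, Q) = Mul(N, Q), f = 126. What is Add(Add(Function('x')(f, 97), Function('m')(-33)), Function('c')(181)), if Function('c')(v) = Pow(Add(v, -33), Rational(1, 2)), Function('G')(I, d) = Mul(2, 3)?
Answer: Add(12301, Mul(2, Pow(37, Rational(1, 2)))) ≈ 12313.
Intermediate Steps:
Function('G')(I, d) = 6
Function('c')(v) = Pow(Add(-33, v), Rational(1, 2))
Function('m')(t) = 79 (Function('m')(t) = Add(85, Mul(-1, 6)) = Add(85, -6) = 79)
Add(Add(Function('x')(f, 97), Function('m')(-33)), Function('c')(181)) = Add(Add(Mul(126, 97), 79), Pow(Add(-33, 181), Rational(1, 2))) = Add(Add(12222, 79), Pow(148, Rational(1, 2))) = Add(12301, Mul(2, Pow(37, Rational(1, 2))))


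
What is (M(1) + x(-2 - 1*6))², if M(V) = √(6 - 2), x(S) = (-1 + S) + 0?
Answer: 49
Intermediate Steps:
x(S) = -1 + S
M(V) = 2 (M(V) = √4 = 2)
(M(1) + x(-2 - 1*6))² = (2 + (-1 + (-2 - 1*6)))² = (2 + (-1 + (-2 - 6)))² = (2 + (-1 - 8))² = (2 - 9)² = (-7)² = 49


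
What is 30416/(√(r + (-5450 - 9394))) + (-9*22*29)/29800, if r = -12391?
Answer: -2871/14900 - 30416*I*√27235/27235 ≈ -0.19268 - 184.31*I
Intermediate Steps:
30416/(√(r + (-5450 - 9394))) + (-9*22*29)/29800 = 30416/(√(-12391 + (-5450 - 9394))) + (-9*22*29)/29800 = 30416/(√(-12391 - 14844)) - 198*29*(1/29800) = 30416/(√(-27235)) - 5742*1/29800 = 30416/((I*√27235)) - 2871/14900 = 30416*(-I*√27235/27235) - 2871/14900 = -30416*I*√27235/27235 - 2871/14900 = -2871/14900 - 30416*I*√27235/27235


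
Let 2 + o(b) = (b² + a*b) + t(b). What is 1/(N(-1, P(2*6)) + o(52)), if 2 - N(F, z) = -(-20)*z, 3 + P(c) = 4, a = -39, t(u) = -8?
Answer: 1/648 ≈ 0.0015432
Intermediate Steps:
P(c) = 1 (P(c) = -3 + 4 = 1)
o(b) = -10 + b² - 39*b (o(b) = -2 + ((b² - 39*b) - 8) = -2 + (-8 + b² - 39*b) = -10 + b² - 39*b)
N(F, z) = 2 - 20*z (N(F, z) = 2 - (-1)*(-20*z) = 2 - 20*z)
1/(N(-1, P(2*6)) + o(52)) = 1/((2 - 20*1) + (-10 + 52² - 39*52)) = 1/((2 - 20) + (-10 + 2704 - 2028)) = 1/(-18 + 666) = 1/648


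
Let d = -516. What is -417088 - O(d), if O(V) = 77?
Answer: -417165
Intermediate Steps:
-417088 - O(d) = -417088 - 1*77 = -417088 - 77 = -417165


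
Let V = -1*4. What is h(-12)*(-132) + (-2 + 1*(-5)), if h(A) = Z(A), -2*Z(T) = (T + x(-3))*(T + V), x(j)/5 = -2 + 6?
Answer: -8455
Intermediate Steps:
x(j) = 20 (x(j) = 5*(-2 + 6) = 5*4 = 20)
V = -4
Z(T) = -(-4 + T)*(20 + T)/2 (Z(T) = -(T + 20)*(T - 4)/2 = -(20 + T)*(-4 + T)/2 = -(-4 + T)*(20 + T)/2)
h(A) = 40 - 8*A - A**2/2
h(-12)*(-132) + (-2 + 1*(-5)) = (40 - 8*(-12) - 1/2*(-12)**2)*(-132) + (-2 + 1*(-5)) = (40 + 96 - 1/2*144)*(-132) + (-2 - 5) = (40 + 96 - 72)*(-132) - 7 = 64*(-132) - 7 = -8448 - 7 = -8455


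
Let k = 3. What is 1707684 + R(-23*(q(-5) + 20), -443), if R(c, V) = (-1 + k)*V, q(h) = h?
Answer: 1706798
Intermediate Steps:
R(c, V) = 2*V (R(c, V) = (-1 + 3)*V = 2*V)
1707684 + R(-23*(q(-5) + 20), -443) = 1707684 + 2*(-443) = 1707684 - 886 = 1706798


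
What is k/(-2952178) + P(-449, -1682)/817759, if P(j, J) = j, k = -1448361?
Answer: 1183084715077/2414170129102 ≈ 0.49006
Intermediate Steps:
k/(-2952178) + P(-449, -1682)/817759 = -1448361/(-2952178) - 449/817759 = -1448361*(-1/2952178) - 449*1/817759 = 1448361/2952178 - 449/817759 = 1183084715077/2414170129102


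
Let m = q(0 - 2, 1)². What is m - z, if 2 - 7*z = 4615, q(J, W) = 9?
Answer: 740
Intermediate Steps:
z = -659 (z = 2/7 - ⅐*4615 = 2/7 - 4615/7 = -659)
m = 81 (m = 9² = 81)
m - z = 81 - 1*(-659) = 81 + 659 = 740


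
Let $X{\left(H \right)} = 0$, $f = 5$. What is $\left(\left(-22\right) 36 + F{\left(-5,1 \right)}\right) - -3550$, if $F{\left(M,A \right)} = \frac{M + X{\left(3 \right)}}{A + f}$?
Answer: $\frac{16543}{6} \approx 2757.2$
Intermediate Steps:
$F{\left(M,A \right)} = \frac{M}{5 + A}$ ($F{\left(M,A \right)} = \frac{M + 0}{A + 5} = \frac{M}{5 + A}$)
$\left(\left(-22\right) 36 + F{\left(-5,1 \right)}\right) - -3550 = \left(\left(-22\right) 36 - \frac{5}{5 + 1}\right) - -3550 = \left(-792 - \frac{5}{6}\right) + 3550 = - \frac{4757}{6} + 3550 = \frac{16543}{6}$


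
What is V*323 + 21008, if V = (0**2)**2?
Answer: 21008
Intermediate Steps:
V = 0 (V = 0**2 = 0)
V*323 + 21008 = 0*323 + 21008 = 0 + 21008 = 21008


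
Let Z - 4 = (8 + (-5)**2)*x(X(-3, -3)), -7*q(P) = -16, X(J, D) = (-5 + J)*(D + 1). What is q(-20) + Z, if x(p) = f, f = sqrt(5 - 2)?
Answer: 44/7 + 33*sqrt(3) ≈ 63.443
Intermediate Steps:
f = sqrt(3) ≈ 1.7320
X(J, D) = (1 + D)*(-5 + J) (X(J, D) = (-5 + J)*(1 + D) = (1 + D)*(-5 + J))
q(P) = 16/7 (q(P) = -1/7*(-16) = 16/7)
x(p) = sqrt(3)
Z = 4 + 33*sqrt(3) (Z = 4 + (8 + (-5)**2)*sqrt(3) = 4 + (8 + 25)*sqrt(3) = 4 + 33*sqrt(3) ≈ 61.158)
q(-20) + Z = 16/7 + (4 + 33*sqrt(3)) = 44/7 + 33*sqrt(3)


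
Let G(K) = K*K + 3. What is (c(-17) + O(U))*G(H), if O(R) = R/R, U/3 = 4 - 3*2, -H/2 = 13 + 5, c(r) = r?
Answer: -20784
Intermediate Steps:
H = -36 (H = -2*(13 + 5) = -2*18 = -36)
G(K) = 3 + K² (G(K) = K² + 3 = 3 + K²)
U = -6 (U = 3*(4 - 3*2) = 3*(4 - 6) = 3*(-2) = -6)
O(R) = 1
(c(-17) + O(U))*G(H) = (-17 + 1)*(3 + (-36)²) = -16*(3 + 1296) = -16*1299 = -20784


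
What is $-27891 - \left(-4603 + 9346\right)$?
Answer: $-32634$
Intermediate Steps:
$-27891 - \left(-4603 + 9346\right) = -27891 - 4743 = -32634$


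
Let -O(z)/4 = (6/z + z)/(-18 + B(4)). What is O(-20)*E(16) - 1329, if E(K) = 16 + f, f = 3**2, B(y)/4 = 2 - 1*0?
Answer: -1532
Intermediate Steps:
B(y) = 8 (B(y) = 4*(2 - 1*0) = 4*(2 + 0) = 4*2 = 8)
f = 9
O(z) = 2*z/5 + 12/(5*z) (O(z) = -4*(6/z + z)/(-18 + 8) = -4*(z + 6/z)/(-10) = -4*(z + 6/z)*(-1)/10 = -4*(-3/(5*z) - z/10) = 2*z/5 + 12/(5*z))
E(K) = 25 (E(K) = 16 + 9 = 25)
O(-20)*E(16) - 1329 = ((2/5)*(6 + (-20)**2)/(-20))*25 - 1329 = ((2/5)*(-1/20)*(6 + 400))*25 - 1329 = ((2/5)*(-1/20)*406)*25 - 1329 = -203/25*25 - 1329 = -203 - 1329 = -1532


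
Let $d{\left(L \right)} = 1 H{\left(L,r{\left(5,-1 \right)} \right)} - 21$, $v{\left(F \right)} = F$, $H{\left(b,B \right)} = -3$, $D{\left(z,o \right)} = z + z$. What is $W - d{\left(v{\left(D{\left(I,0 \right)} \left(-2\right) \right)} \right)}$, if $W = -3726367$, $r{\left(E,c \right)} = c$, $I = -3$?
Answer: $-3726343$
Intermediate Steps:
$D{\left(z,o \right)} = 2 z$
$d{\left(L \right)} = -24$ ($d{\left(L \right)} = 1 \left(-3\right) - 21 = -3 - 21 = -24$)
$W - d{\left(v{\left(D{\left(I,0 \right)} \left(-2\right) \right)} \right)} = -3726367 - -24 = -3726367 + 24 = -3726343$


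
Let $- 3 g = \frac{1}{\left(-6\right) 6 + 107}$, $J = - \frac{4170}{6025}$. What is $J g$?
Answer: $\frac{278}{85555} \approx 0.0032494$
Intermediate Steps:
$J = - \frac{834}{1205}$ ($J = \left(-4170\right) \frac{1}{6025} = - \frac{834}{1205} \approx -0.69212$)
$g = - \frac{1}{213}$ ($g = - \frac{1}{3 \left(\left(-6\right) 6 + 107\right)} = - \frac{1}{3 \left(-36 + 107\right)} = - \frac{1}{3 \cdot 71} = \left(- \frac{1}{3}\right) \frac{1}{71} = - \frac{1}{213} \approx -0.0046948$)
$J g = \left(- \frac{834}{1205}\right) \left(- \frac{1}{213}\right) = \frac{278}{85555}$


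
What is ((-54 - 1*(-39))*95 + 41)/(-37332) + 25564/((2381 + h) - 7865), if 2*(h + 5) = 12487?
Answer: 159233246/4694499 ≈ 33.919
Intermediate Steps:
h = 12477/2 (h = -5 + (1/2)*12487 = -5 + 12487/2 = 12477/2 ≈ 6238.5)
((-54 - 1*(-39))*95 + 41)/(-37332) + 25564/((2381 + h) - 7865) = ((-54 - 1*(-39))*95 + 41)/(-37332) + 25564/((2381 + 12477/2) - 7865) = ((-54 + 39)*95 + 41)*(-1/37332) + 25564/(17239/2 - 7865) = (-15*95 + 41)*(-1/37332) + 25564/(1509/2) = (-1425 + 41)*(-1/37332) + 25564*(2/1509) = -1384*(-1/37332) + 51128/1509 = 346/9333 + 51128/1509 = 159233246/4694499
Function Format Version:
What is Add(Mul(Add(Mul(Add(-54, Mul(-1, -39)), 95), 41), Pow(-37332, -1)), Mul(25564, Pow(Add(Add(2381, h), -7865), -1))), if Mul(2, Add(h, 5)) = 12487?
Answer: Rational(159233246, 4694499) ≈ 33.919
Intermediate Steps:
h = Rational(12477, 2) (h = Add(-5, Mul(Rational(1, 2), 12487)) = Add(-5, Rational(12487, 2)) = Rational(12477, 2) ≈ 6238.5)
Add(Mul(Add(Mul(Add(-54, Mul(-1, -39)), 95), 41), Pow(-37332, -1)), Mul(25564, Pow(Add(Add(2381, h), -7865), -1))) = Add(Mul(Add(Mul(Add(-54, Mul(-1, -39)), 95), 41), Pow(-37332, -1)), Mul(25564, Pow(Add(Add(2381, Rational(12477, 2)), -7865), -1))) = Add(Mul(Add(Mul(Add(-54, 39), 95), 41), Rational(-1, 37332)), Mul(25564, Pow(Add(Rational(17239, 2), -7865), -1))) = Add(Mul(Add(Mul(-15, 95), 41), Rational(-1, 37332)), Mul(25564, Pow(Rational(1509, 2), -1))) = Add(Mul(Add(-1425, 41), Rational(-1, 37332)), Mul(25564, Rational(2, 1509))) = Add(Mul(-1384, Rational(-1, 37332)), Rational(51128, 1509)) = Add(Rational(346, 9333), Rational(51128, 1509)) = Rational(159233246, 4694499)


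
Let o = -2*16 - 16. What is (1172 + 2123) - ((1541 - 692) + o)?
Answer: 2494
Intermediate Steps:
o = -48 (o = -32 - 16 = -48)
(1172 + 2123) - ((1541 - 692) + o) = (1172 + 2123) - ((1541 - 692) - 48) = 3295 - (849 - 48) = 3295 - 1*801 = 3295 - 801 = 2494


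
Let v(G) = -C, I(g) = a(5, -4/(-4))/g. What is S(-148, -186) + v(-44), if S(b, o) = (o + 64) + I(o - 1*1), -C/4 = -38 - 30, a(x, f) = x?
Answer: -73683/187 ≈ -394.03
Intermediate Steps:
I(g) = 5/g
C = 272 (C = -4*(-38 - 30) = -4*(-68) = 272)
S(b, o) = 64 + o + 5/(-1 + o) (S(b, o) = (o + 64) + 5/(o - 1*1) = (64 + o) + 5/(o - 1) = (64 + o) + 5/(-1 + o) = 64 + o + 5/(-1 + o))
v(G) = -272 (v(G) = -1*272 = -272)
S(-148, -186) + v(-44) = (5 + (-1 - 186)*(64 - 186))/(-1 - 186) - 272 = (5 - 187*(-122))/(-187) - 272 = -(5 + 22814)/187 - 272 = -1/187*22819 - 272 = -22819/187 - 272 = -73683/187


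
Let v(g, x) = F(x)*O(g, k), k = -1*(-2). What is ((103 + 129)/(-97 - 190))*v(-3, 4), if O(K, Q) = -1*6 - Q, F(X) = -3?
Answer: -5568/287 ≈ -19.401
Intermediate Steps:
k = 2
O(K, Q) = -6 - Q
v(g, x) = 24 (v(g, x) = -3*(-6 - 1*2) = -3*(-6 - 2) = -3*(-8) = 24)
((103 + 129)/(-97 - 190))*v(-3, 4) = ((103 + 129)/(-97 - 190))*24 = (232/(-287))*24 = (232*(-1/287))*24 = -232/287*24 = -5568/287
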